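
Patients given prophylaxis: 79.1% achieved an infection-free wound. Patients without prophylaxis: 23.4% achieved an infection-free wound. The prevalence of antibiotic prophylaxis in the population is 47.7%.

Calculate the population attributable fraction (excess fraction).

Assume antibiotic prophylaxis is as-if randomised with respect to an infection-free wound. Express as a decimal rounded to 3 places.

p₁ = 0.791, p₀ = 0.234.
Overall risk P(Y=1) = π·p₁ + (1−π)·p₀ = 0.477×0.791 + 0.523×0.234 = 0.49969.
Under exogeneity, PAF = [P(Y=1) − p₀] / P(Y=1).
PAF = (0.49969 − 0.234) / 0.49969 ≈ 0.5317

PAF ≈ 0.532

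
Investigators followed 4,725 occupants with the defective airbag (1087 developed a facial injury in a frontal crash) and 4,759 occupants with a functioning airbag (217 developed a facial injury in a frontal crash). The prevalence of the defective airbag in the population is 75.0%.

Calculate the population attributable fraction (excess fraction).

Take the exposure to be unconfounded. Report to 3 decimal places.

PAF ≈ 0.752

p₁ = P(outcome | exposed) = 1087/4725 = 0.23005
p₀ = P(outcome | unexposed) = 217/4759 = 0.045598
Overall risk P(Y=1) = π·p₁ + (1−π)·p₀ = 0.75×0.23005 + 0.25×0.045598 = 0.18394.
Under exogeneity, PAF = [P(Y=1) − p₀] / P(Y=1).
PAF = (0.18394 − 0.045598) / 0.18394 ≈ 0.7521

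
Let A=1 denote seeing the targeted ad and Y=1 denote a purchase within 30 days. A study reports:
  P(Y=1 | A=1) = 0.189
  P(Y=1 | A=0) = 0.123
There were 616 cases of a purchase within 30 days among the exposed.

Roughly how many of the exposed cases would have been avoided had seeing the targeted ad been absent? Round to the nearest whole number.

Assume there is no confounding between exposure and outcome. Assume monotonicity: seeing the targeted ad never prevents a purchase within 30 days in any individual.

Let p₁ = 0.189, p₀ = 0.123.
PN = (p₁ − p₀)/p₁ = (0.189 − 0.123) / 0.189 ≈ 0.34921.
Attributable cases ≈ PN × (exposed cases) = 0.34921 × 616 ≈ 215.11.

about 215 cases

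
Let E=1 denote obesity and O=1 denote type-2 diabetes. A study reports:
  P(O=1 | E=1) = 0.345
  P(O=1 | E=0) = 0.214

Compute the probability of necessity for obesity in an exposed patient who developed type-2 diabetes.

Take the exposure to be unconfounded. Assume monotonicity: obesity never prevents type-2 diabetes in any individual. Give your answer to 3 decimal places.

Let p₁ = 0.345, p₀ = 0.214.
Under exogeneity and monotonicity, PN = (p₁ − p₀) / p₁.
PN = (0.345 − 0.214) / 0.345 = 0.131 / 0.345 ≈ 0.3797

PN ≈ 0.380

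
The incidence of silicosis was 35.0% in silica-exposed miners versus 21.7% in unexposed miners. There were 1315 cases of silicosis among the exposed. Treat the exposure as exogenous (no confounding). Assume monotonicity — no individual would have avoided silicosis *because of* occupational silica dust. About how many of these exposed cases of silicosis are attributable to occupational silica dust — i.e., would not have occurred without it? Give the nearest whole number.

p₁ = 0.35, p₀ = 0.217.
PN = (p₁ − p₀)/p₁ = (0.35 − 0.217) / 0.35 ≈ 0.38000.
Attributable cases ≈ PN × (exposed cases) = 0.38000 × 1315 ≈ 499.70.

about 500 cases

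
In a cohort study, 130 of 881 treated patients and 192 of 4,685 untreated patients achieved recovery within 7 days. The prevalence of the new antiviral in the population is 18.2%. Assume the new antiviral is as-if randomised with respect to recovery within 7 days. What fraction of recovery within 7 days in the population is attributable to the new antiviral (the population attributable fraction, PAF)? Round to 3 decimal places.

PAF ≈ 0.321

p₁ = P(outcome | exposed) = 130/881 = 0.14756
p₀ = P(outcome | unexposed) = 192/4685 = 0.040982
Overall risk P(Y=1) = π·p₁ + (1−π)·p₀ = 0.182×0.14756 + 0.818×0.040982 = 0.060379.
Under exogeneity, PAF = [P(Y=1) − p₀] / P(Y=1).
PAF = (0.060379 − 0.040982) / 0.060379 ≈ 0.3213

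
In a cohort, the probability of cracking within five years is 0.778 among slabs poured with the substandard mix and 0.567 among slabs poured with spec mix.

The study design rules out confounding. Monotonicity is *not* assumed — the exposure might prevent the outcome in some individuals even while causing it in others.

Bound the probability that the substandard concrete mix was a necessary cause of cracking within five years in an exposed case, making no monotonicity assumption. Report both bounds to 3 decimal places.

0.271 ≤ PN ≤ 0.557

Let p₁ = 0.778, p₀ = 0.567.
Under exogeneity alone the bounds on PN are max{0,(p₁−p₀)/p₁} ≤ PN ≤ min{1,(1−p₀)/p₁}.
  lower = (p₁ − p₀)/p₁ = 0.211 / 0.778 ≈ 0.2712
  upper = min{1, (1 − p₀)/p₁} = 0.433 / 0.778 ≈ 0.5566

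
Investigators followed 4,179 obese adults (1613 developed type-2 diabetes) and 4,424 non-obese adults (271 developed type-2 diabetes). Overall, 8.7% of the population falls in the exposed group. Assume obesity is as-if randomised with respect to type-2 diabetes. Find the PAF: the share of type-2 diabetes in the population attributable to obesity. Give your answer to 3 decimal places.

p₁ = P(outcome | exposed) = 1613/4179 = 0.38598
p₀ = P(outcome | unexposed) = 271/4424 = 0.061257
Overall risk P(Y=1) = π·p₁ + (1−π)·p₀ = 0.087×0.38598 + 0.913×0.061257 = 0.089507.
Under exogeneity, PAF = [P(Y=1) − p₀] / P(Y=1).
PAF = (0.089507 − 0.061257) / 0.089507 ≈ 0.3156

PAF ≈ 0.316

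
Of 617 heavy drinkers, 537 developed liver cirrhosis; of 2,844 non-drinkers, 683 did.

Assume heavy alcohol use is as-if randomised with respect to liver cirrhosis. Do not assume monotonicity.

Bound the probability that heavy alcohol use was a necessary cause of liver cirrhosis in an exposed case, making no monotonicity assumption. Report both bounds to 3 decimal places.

0.724 ≤ PN ≤ 0.873

p₁ = P(outcome | exposed) = 537/617 = 0.87034
p₀ = P(outcome | unexposed) = 683/2844 = 0.24015
Under exogeneity alone the bounds on PN are max{0,(p₁−p₀)/p₁} ≤ PN ≤ min{1,(1−p₀)/p₁}.
  lower = (p₁ − p₀)/p₁ = 0.63019 / 0.87034 ≈ 0.7241
  upper = min{1, (1 − p₀)/p₁} = 0.75985 / 0.87034 ≈ 0.8730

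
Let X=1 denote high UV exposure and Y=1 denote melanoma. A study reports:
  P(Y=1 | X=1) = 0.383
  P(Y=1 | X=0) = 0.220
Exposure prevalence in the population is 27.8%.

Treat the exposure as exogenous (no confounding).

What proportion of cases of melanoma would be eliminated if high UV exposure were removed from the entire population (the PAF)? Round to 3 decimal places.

Let p₁ = 0.383, p₀ = 0.22.
Overall risk P(Y=1) = π·p₁ + (1−π)·p₀ = 0.278×0.383 + 0.722×0.22 = 0.26531.
Under exogeneity, PAF = [P(Y=1) − p₀] / P(Y=1).
PAF = (0.26531 − 0.22) / 0.26531 ≈ 0.1708

PAF ≈ 0.171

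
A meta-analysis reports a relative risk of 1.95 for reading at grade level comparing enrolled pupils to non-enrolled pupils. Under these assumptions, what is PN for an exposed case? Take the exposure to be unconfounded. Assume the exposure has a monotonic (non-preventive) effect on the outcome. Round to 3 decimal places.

Under exogeneity and monotonicity, PN = (RR − 1) / RR = 1 − 1/RR.
PN = (1.95 − 1) / 1.95 = 0.95 / 1.95 ≈ 0.4872

PN ≈ 0.487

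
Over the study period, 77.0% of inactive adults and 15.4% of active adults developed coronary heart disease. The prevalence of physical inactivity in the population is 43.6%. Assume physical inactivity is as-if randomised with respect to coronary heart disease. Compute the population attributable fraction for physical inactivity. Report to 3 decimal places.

p₁ = 0.77, p₀ = 0.154.
Overall risk P(Y=1) = π·p₁ + (1−π)·p₀ = 0.436×0.77 + 0.564×0.154 = 0.42258.
Under exogeneity, PAF = [P(Y=1) − p₀] / P(Y=1).
PAF = (0.42258 − 0.154) / 0.42258 ≈ 0.6356

PAF ≈ 0.636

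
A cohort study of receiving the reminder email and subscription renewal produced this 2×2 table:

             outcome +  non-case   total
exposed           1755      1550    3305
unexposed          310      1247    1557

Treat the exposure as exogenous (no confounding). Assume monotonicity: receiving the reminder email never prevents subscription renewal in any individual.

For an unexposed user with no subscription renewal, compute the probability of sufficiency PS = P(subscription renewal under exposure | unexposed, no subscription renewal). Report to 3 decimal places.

PS ≈ 0.414

p₁ = P(outcome | exposed) = 1755/3305 = 0.53101
p₀ = P(outcome | unexposed) = 310/1557 = 0.1991
Under exogeneity and monotonicity, PS = (p₁ − p₀)/(1 − p₀).
PS = (0.53101 − 0.1991) / 0.8009 ≈ 0.4144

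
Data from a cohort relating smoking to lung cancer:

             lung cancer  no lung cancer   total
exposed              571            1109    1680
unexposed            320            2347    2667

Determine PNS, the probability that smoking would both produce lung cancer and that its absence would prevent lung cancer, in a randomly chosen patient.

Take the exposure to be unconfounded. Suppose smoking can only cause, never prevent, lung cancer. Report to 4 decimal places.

p₁ = P(outcome | exposed) = 571/1680 = 0.33988
p₀ = P(outcome | unexposed) = 320/2667 = 0.11999
Under exogeneity and monotonicity, PNS = p₁ − p₀.
PNS = 0.33988 − 0.11999 = 0.2199

PNS ≈ 0.2199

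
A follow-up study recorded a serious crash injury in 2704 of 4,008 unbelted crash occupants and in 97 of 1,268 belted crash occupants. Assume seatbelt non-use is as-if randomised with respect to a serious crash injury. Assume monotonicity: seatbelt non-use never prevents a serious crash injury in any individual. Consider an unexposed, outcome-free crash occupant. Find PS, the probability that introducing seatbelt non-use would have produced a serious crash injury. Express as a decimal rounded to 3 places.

p₁ = P(outcome | exposed) = 2704/4008 = 0.67465
p₀ = P(outcome | unexposed) = 97/1268 = 0.076498
Under exogeneity and monotonicity, PS = (p₁ − p₀) / (1 − p₀).
PS = (0.67465 − 0.076498) / (1 − 0.076498) = 0.59815 / 0.9235 ≈ 0.6477

PS ≈ 0.648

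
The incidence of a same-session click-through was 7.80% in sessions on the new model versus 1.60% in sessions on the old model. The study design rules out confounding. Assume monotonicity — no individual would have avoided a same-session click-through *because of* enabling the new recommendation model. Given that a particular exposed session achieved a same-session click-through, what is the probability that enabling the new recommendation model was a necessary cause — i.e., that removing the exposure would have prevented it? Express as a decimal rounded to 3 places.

PN ≈ 0.795

p₁ = 0.078, p₀ = 0.016.
Under exogeneity and monotonicity, PN = (p₁ − p₀) / p₁.
PN = (0.078 − 0.016) / 0.078 = 0.062 / 0.078 ≈ 0.7949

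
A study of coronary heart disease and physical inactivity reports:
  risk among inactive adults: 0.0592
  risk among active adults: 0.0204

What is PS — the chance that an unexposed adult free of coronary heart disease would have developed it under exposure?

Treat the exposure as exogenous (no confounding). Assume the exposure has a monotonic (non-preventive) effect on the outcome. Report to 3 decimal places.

Let p₁ = 0.0592, p₀ = 0.0204.
Under exogeneity and monotonicity, PS = (p₁ − p₀) / (1 − p₀).
PS = (0.0592 − 0.0204) / (1 − 0.0204) = 0.0388 / 0.9796 ≈ 0.0396

PS ≈ 0.040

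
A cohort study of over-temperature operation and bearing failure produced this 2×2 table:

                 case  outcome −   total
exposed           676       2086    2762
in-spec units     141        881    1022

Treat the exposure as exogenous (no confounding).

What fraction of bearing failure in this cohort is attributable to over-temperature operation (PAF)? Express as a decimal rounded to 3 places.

p₁ = P(outcome | exposed) = 676/2762 = 0.24475
p₀ = P(outcome | unexposed) = 141/1022 = 0.13796
Exposure prevalence π = 2762/3784 = 0.72992; overall risk P(Y=1) = 0.21591.
Under exogeneity, PAF = [P(Y=1) − p₀]/P(Y=1).
PAF = (0.21591 − 0.13796) / 0.21591 ≈ 0.3610

PAF ≈ 0.361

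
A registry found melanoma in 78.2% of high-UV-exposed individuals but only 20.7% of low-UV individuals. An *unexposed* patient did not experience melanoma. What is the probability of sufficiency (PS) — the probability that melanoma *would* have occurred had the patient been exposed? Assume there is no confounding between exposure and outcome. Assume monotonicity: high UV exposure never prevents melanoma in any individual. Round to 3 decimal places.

p₁ = 0.782, p₀ = 0.207.
Under exogeneity and monotonicity, PS = (p₁ − p₀) / (1 − p₀).
PS = (0.782 − 0.207) / (1 − 0.207) = 0.575 / 0.793 ≈ 0.7251

PS ≈ 0.725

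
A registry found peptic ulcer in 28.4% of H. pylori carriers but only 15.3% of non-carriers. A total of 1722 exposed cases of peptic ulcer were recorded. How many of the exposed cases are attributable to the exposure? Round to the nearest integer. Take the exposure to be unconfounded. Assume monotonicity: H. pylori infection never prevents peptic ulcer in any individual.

p₁ = 0.284, p₀ = 0.153.
PN = (p₁ − p₀)/p₁ = (0.284 − 0.153) / 0.284 ≈ 0.46127.
Attributable cases ≈ PN × (exposed cases) = 0.46127 × 1722 ≈ 794.30.

about 794 cases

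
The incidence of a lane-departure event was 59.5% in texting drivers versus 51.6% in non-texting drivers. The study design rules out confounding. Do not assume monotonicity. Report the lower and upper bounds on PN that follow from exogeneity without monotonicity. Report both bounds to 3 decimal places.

0.133 ≤ PN ≤ 0.813

p₁ = 0.595, p₀ = 0.516.
Under exogeneity alone the bounds on PN are max{0,(p₁−p₀)/p₁} ≤ PN ≤ min{1,(1−p₀)/p₁}.
  lower = (p₁ − p₀)/p₁ = 0.079 / 0.595 ≈ 0.1328
  upper = min{1, (1 − p₀)/p₁} = 0.484 / 0.595 ≈ 0.8134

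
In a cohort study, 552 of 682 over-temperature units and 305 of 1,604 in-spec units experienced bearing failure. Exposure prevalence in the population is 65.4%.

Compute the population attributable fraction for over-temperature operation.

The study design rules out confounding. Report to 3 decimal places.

PAF ≈ 0.680

p₁ = P(outcome | exposed) = 552/682 = 0.80938
p₀ = P(outcome | unexposed) = 305/1604 = 0.19015
Overall risk P(Y=1) = π·p₁ + (1−π)·p₀ = 0.654×0.80938 + 0.346×0.19015 = 0.59513.
Under exogeneity, PAF = [P(Y=1) − p₀] / P(Y=1).
PAF = (0.59513 − 0.19015) / 0.59513 ≈ 0.6805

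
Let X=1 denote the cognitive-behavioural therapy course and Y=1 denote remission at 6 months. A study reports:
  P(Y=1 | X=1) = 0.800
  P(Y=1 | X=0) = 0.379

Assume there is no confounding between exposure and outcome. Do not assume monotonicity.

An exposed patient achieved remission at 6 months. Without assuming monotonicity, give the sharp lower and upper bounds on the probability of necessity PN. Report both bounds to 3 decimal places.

Let p₁ = 0.8, p₀ = 0.379.
Under exogeneity alone the bounds on PN are max{0,(p₁−p₀)/p₁} ≤ PN ≤ min{1,(1−p₀)/p₁}.
  lower = (p₁ − p₀)/p₁ = 0.421 / 0.8 ≈ 0.5262
  upper = min{1, (1 − p₀)/p₁} = 0.621 / 0.8 ≈ 0.7762

0.526 ≤ PN ≤ 0.776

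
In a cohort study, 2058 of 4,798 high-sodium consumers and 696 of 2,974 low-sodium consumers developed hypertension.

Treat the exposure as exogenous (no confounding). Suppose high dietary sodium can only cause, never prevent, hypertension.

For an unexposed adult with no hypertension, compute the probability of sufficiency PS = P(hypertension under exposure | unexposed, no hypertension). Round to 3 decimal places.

PS ≈ 0.254

p₁ = P(outcome | exposed) = 2058/4798 = 0.42893
p₀ = P(outcome | unexposed) = 696/2974 = 0.23403
Under exogeneity and monotonicity, PS = (p₁ − p₀) / (1 − p₀).
PS = (0.42893 − 0.23403) / (1 − 0.23403) = 0.1949 / 0.76597 ≈ 0.2544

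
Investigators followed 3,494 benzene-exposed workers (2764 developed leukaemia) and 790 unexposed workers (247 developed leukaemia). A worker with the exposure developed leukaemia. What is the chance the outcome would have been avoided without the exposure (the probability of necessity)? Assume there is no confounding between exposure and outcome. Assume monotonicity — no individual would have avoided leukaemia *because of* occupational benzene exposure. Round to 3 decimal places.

PN ≈ 0.605

p₁ = P(outcome | exposed) = 2764/3494 = 0.79107
p₀ = P(outcome | unexposed) = 247/790 = 0.31266
Under exogeneity and monotonicity, PN = (p₁ − p₀) / p₁.
PN = (0.79107 − 0.31266) / 0.79107 = 0.47841 / 0.79107 ≈ 0.6048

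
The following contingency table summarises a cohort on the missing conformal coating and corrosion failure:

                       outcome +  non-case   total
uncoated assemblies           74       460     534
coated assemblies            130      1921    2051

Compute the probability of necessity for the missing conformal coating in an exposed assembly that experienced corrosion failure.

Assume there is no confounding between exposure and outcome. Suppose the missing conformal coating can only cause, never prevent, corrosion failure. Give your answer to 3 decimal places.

PN ≈ 0.543

p₁ = P(outcome | exposed) = 74/534 = 0.13858
p₀ = P(outcome | unexposed) = 130/2051 = 0.063384
Under exogeneity and monotonicity, PN = (p₁ − p₀)/p₁.
PN = (0.13858 − 0.063384) / 0.13858 ≈ 0.5426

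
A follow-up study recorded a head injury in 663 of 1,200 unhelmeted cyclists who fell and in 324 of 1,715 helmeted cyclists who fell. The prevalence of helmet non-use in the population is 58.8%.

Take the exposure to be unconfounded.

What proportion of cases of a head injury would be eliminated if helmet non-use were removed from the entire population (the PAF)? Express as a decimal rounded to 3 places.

p₁ = P(outcome | exposed) = 663/1200 = 0.5525
p₀ = P(outcome | unexposed) = 324/1715 = 0.18892
Overall risk P(Y=1) = π·p₁ + (1−π)·p₀ = 0.588×0.5525 + 0.412×0.18892 = 0.40271.
Under exogeneity, PAF = [P(Y=1) − p₀] / P(Y=1).
PAF = (0.40271 − 0.18892) / 0.40271 ≈ 0.5309

PAF ≈ 0.531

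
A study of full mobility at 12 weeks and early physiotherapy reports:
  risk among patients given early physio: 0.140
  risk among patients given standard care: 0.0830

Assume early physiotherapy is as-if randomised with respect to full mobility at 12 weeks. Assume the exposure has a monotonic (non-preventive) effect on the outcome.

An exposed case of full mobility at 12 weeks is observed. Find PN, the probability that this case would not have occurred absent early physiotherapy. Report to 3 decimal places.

PN ≈ 0.407

Let p₁ = 0.14, p₀ = 0.083.
Under exogeneity and monotonicity, PN = (p₁ − p₀) / p₁.
PN = (0.14 − 0.083) / 0.14 = 0.057 / 0.14 ≈ 0.4071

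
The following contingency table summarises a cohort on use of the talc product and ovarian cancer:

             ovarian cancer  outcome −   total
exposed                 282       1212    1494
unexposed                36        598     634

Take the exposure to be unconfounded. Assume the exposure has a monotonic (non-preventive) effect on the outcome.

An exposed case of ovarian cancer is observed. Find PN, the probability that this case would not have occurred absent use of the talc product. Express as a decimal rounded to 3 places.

PN ≈ 0.699

p₁ = P(outcome | exposed) = 282/1494 = 0.18876
p₀ = P(outcome | unexposed) = 36/634 = 0.056782
Under exogeneity and monotonicity, PN = (p₁ − p₀) / p₁.
PN = (0.18876 − 0.056782) / 0.18876 = 0.13197 / 0.18876 ≈ 0.6992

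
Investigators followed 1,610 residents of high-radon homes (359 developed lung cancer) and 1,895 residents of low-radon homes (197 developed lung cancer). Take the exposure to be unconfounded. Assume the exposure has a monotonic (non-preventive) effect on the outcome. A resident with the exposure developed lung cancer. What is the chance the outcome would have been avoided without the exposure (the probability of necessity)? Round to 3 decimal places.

PN ≈ 0.534

p₁ = P(outcome | exposed) = 359/1610 = 0.22298
p₀ = P(outcome | unexposed) = 197/1895 = 0.10396
Under exogeneity and monotonicity, PN = (p₁ − p₀) / p₁.
PN = (0.22298 − 0.10396) / 0.22298 = 0.11902 / 0.22298 ≈ 0.5338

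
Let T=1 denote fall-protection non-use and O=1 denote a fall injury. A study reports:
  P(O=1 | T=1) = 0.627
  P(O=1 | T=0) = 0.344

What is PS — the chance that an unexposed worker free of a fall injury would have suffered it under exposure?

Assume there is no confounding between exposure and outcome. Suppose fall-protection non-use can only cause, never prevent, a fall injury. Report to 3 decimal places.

Let p₁ = 0.627, p₀ = 0.344.
Under exogeneity and monotonicity, PS = (p₁ − p₀) / (1 − p₀).
PS = (0.627 − 0.344) / (1 − 0.344) = 0.283 / 0.656 ≈ 0.4314

PS ≈ 0.431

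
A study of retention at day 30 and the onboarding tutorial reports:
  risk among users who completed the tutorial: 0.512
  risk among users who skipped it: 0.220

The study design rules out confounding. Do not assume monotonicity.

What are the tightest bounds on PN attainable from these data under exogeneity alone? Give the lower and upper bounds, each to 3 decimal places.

Let p₁ = 0.512, p₀ = 0.22.
Under exogeneity alone the bounds on PN are max{0,(p₁−p₀)/p₁} ≤ PN ≤ min{1,(1−p₀)/p₁}.
  lower = (p₁ − p₀)/p₁ = 0.292 / 0.512 ≈ 0.5703
  upper = min{1, (1 − p₀)/p₁} = 0.78 / 0.512 ≈ 1.5234 → capped at 1

0.570 ≤ PN ≤ 1.000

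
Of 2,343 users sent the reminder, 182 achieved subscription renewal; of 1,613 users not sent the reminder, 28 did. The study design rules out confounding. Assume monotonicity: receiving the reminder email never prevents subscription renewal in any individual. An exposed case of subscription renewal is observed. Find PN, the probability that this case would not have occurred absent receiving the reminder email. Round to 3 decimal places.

p₁ = P(outcome | exposed) = 182/2343 = 0.077678
p₀ = P(outcome | unexposed) = 28/1613 = 0.017359
Under exogeneity and monotonicity, PN = (p₁ − p₀) / p₁.
PN = (0.077678 − 0.017359) / 0.077678 = 0.060319 / 0.077678 ≈ 0.7765

PN ≈ 0.777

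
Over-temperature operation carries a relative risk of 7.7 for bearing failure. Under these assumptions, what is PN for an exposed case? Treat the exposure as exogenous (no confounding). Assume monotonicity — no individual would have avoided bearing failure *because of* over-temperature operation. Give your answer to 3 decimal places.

Under exogeneity and monotonicity, PN = (RR − 1) / RR = 1 − 1/RR.
PN = (7.7 − 1) / 7.7 = 6.7 / 7.7 ≈ 0.8701

PN ≈ 0.870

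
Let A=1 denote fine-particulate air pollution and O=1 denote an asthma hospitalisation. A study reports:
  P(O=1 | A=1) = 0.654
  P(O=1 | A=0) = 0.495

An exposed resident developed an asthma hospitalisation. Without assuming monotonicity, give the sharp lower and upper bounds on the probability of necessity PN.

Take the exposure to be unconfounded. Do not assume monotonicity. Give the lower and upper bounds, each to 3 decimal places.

0.243 ≤ PN ≤ 0.772

Let p₁ = 0.654, p₀ = 0.495.
Under exogeneity alone the bounds on PN are max{0,(p₁−p₀)/p₁} ≤ PN ≤ min{1,(1−p₀)/p₁}.
  lower = (p₁ − p₀)/p₁ = 0.159 / 0.654 ≈ 0.2431
  upper = min{1, (1 − p₀)/p₁} = 0.505 / 0.654 ≈ 0.7722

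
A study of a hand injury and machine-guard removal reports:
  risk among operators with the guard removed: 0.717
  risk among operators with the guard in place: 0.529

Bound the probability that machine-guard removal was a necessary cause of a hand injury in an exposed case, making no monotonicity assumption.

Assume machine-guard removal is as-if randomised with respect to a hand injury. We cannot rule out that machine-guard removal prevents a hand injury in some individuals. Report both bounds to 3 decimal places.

Let p₁ = 0.717, p₀ = 0.529.
Under exogeneity alone the bounds on PN are max{0,(p₁−p₀)/p₁} ≤ PN ≤ min{1,(1−p₀)/p₁}.
  lower = (p₁ − p₀)/p₁ = 0.188 / 0.717 ≈ 0.2622
  upper = min{1, (1 − p₀)/p₁} = 0.471 / 0.717 ≈ 0.6569

0.262 ≤ PN ≤ 0.657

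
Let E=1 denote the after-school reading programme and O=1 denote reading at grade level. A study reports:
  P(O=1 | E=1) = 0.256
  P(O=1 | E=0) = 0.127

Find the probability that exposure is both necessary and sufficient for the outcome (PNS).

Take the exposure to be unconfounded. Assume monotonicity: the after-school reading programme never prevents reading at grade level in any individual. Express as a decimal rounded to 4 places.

Let p₁ = 0.256, p₀ = 0.127.
Under exogeneity and monotonicity, PNS = p₁ − p₀.
PNS = 0.256 − 0.127 = 0.129

PNS ≈ 0.1290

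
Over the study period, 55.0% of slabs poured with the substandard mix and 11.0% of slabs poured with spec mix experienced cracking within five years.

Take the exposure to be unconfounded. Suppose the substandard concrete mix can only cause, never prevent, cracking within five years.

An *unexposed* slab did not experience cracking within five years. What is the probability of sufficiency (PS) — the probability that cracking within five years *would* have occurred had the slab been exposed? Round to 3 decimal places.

p₁ = 0.55, p₀ = 0.11.
Under exogeneity and monotonicity, PS = (p₁ − p₀) / (1 − p₀).
PS = (0.55 − 0.11) / (1 − 0.11) = 0.44 / 0.89 ≈ 0.4944

PS ≈ 0.494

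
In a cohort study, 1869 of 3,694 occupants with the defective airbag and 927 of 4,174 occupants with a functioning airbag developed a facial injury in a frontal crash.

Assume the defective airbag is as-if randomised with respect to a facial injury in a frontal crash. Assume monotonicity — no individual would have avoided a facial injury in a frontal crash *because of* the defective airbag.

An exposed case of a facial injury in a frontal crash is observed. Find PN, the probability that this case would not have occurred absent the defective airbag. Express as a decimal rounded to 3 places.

PN ≈ 0.561

p₁ = P(outcome | exposed) = 1869/3694 = 0.50596
p₀ = P(outcome | unexposed) = 927/4174 = 0.22209
Under exogeneity and monotonicity, PN = (p₁ − p₀) / p₁.
PN = (0.50596 − 0.22209) / 0.50596 = 0.28387 / 0.50596 ≈ 0.5611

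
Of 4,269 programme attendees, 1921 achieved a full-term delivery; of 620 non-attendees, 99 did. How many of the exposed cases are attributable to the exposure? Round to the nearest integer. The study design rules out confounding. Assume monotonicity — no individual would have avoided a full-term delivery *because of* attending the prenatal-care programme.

about 1239 cases

p₁ = P(outcome | exposed) = 1921/4269 = 0.44999
p₀ = P(outcome | unexposed) = 99/620 = 0.15968
PN = (p₁ − p₀)/p₁ = (0.44999 − 0.15968) / 0.44999 ≈ 0.64515.
Attributable cases ≈ PN × (exposed cases) = 0.64515 × 1921 ≈ 1239.34.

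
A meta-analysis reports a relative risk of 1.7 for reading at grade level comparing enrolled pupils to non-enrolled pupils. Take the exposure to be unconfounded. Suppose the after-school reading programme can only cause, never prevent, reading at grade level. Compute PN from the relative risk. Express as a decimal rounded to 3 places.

Under exogeneity and monotonicity, PN = (RR − 1) / RR = 1 − 1/RR.
PN = (1.7 − 1) / 1.7 = 0.7 / 1.7 ≈ 0.4118

PN ≈ 0.412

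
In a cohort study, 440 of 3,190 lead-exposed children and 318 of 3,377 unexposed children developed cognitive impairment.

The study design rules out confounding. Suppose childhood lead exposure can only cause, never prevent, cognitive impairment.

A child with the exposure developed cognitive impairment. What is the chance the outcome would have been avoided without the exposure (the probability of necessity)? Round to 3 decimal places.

PN ≈ 0.317

p₁ = P(outcome | exposed) = 440/3190 = 0.13793
p₀ = P(outcome | unexposed) = 318/3377 = 0.094166
Under exogeneity and monotonicity, PN = (p₁ − p₀) / p₁.
PN = (0.13793 − 0.094166) / 0.13793 = 0.043765 / 0.13793 ≈ 0.3173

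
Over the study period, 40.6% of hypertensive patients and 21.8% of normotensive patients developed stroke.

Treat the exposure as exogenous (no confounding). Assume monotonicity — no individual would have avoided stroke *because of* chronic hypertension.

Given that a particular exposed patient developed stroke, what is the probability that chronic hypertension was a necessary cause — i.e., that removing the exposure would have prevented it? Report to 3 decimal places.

p₁ = 0.406, p₀ = 0.218.
Under exogeneity and monotonicity, PN = (p₁ − p₀) / p₁.
PN = (0.406 − 0.218) / 0.406 = 0.188 / 0.406 ≈ 0.4631

PN ≈ 0.463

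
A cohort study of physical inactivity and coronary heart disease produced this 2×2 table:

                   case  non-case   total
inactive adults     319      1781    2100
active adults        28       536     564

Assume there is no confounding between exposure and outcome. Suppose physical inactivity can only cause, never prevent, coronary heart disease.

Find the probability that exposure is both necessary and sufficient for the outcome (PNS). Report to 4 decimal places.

PNS ≈ 0.1023

p₁ = P(outcome | exposed) = 319/2100 = 0.1519
p₀ = P(outcome | unexposed) = 28/564 = 0.049645
Under exogeneity and monotonicity, PNS = p₁ − p₀.
PNS = 0.1519 − 0.049645 = 0.10226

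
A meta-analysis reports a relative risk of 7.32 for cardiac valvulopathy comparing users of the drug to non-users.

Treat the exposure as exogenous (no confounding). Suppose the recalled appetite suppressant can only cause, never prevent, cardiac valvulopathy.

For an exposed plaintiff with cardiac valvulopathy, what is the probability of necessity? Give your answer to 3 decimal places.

Under exogeneity and monotonicity, PN = (RR − 1) / RR = 1 − 1/RR.
PN = (7.32 − 1) / 7.32 = 6.32 / 7.32 ≈ 0.8634

PN ≈ 0.863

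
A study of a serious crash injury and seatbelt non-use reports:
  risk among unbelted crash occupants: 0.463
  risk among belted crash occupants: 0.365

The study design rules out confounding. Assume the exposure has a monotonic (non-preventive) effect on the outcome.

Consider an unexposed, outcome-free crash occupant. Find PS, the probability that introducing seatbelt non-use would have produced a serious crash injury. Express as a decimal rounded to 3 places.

PS ≈ 0.154

Let p₁ = 0.463, p₀ = 0.365.
Under exogeneity and monotonicity, PS = (p₁ − p₀) / (1 − p₀).
PS = (0.463 − 0.365) / (1 − 0.365) = 0.098 / 0.635 ≈ 0.1543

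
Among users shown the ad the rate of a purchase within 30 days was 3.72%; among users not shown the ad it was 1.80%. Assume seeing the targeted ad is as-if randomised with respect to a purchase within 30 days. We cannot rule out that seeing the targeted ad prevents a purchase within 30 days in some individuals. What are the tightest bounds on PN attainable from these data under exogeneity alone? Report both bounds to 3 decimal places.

p₁ = 0.0372, p₀ = 0.018.
Under exogeneity alone the bounds on PN are max{0,(p₁−p₀)/p₁} ≤ PN ≤ min{1,(1−p₀)/p₁}.
  lower = (p₁ − p₀)/p₁ = 0.0192 / 0.0372 ≈ 0.5161
  upper = min{1, (1 − p₀)/p₁} = 0.982 / 0.0372 ≈ 26.3978 → capped at 1

0.516 ≤ PN ≤ 1.000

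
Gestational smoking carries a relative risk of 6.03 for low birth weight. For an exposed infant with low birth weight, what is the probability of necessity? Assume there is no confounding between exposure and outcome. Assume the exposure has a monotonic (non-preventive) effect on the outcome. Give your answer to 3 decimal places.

Under exogeneity and monotonicity, PN = (RR − 1) / RR = 1 − 1/RR.
PN = (6.03 − 1) / 6.03 = 5.03 / 6.03 ≈ 0.8342

PN ≈ 0.834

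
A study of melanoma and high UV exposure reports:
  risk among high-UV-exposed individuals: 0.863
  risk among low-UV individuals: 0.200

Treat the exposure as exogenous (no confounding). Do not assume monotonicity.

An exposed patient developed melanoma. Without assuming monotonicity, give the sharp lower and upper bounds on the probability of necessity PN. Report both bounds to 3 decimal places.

Let p₁ = 0.863, p₀ = 0.2.
Under exogeneity alone the bounds on PN are max{0,(p₁−p₀)/p₁} ≤ PN ≤ min{1,(1−p₀)/p₁}.
  lower = (p₁ − p₀)/p₁ = 0.663 / 0.863 ≈ 0.7683
  upper = min{1, (1 − p₀)/p₁} = 0.8 / 0.863 ≈ 0.9270

0.768 ≤ PN ≤ 0.927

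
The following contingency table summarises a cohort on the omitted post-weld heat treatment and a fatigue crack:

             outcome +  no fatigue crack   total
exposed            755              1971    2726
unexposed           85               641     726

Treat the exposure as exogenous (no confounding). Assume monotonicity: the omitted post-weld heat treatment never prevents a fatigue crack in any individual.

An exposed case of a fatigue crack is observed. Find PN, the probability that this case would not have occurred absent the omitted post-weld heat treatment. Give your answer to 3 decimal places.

p₁ = P(outcome | exposed) = 755/2726 = 0.27696
p₀ = P(outcome | unexposed) = 85/726 = 0.11708
Under exogeneity and monotonicity, PN = (p₁ − p₀) / p₁.
PN = (0.27696 − 0.11708) / 0.27696 = 0.15988 / 0.27696 ≈ 0.5773

PN ≈ 0.577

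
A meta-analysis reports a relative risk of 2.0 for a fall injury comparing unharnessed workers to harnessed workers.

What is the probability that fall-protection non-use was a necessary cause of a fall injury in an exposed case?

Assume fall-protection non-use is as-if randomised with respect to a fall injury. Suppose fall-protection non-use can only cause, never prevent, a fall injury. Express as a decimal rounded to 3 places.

Under exogeneity and monotonicity, PN = (RR − 1) / RR = 1 − 1/RR.
PN = (2.0 − 1) / 2.0 = 1 / 2.0 ≈ 0.5000

PN ≈ 0.500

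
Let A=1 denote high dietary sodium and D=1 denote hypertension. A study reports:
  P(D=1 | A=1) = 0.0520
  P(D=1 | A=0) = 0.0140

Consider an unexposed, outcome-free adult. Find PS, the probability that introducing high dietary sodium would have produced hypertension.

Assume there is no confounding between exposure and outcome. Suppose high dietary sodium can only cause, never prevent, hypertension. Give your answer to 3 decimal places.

PS ≈ 0.039

Let p₁ = 0.052, p₀ = 0.014.
Under exogeneity and monotonicity, PS = (p₁ − p₀) / (1 − p₀).
PS = (0.052 − 0.014) / (1 − 0.014) = 0.038 / 0.986 ≈ 0.0385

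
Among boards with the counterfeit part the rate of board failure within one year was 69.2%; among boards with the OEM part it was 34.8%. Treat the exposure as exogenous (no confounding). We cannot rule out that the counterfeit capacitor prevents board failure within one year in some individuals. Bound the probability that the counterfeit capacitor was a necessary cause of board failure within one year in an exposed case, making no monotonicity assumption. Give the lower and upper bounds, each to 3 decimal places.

p₁ = 0.692, p₀ = 0.348.
Under exogeneity alone the bounds on PN are max{0,(p₁−p₀)/p₁} ≤ PN ≤ min{1,(1−p₀)/p₁}.
  lower = (p₁ − p₀)/p₁ = 0.344 / 0.692 ≈ 0.4971
  upper = min{1, (1 − p₀)/p₁} = 0.652 / 0.692 ≈ 0.9422

0.497 ≤ PN ≤ 0.942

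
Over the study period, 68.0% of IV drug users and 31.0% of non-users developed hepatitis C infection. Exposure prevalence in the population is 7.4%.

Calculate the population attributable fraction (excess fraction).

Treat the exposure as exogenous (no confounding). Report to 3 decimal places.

PAF ≈ 0.081

p₁ = 0.68, p₀ = 0.31.
Overall risk P(Y=1) = π·p₁ + (1−π)·p₀ = 0.074×0.68 + 0.926×0.31 = 0.33738.
Under exogeneity, PAF = [P(Y=1) − p₀] / P(Y=1).
PAF = (0.33738 − 0.31) / 0.33738 ≈ 0.0812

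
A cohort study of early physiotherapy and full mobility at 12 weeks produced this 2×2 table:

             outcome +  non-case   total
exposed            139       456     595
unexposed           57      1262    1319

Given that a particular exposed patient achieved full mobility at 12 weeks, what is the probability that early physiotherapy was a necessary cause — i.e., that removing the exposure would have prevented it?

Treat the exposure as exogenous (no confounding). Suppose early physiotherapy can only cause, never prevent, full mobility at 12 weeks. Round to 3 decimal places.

PN ≈ 0.815

p₁ = P(outcome | exposed) = 139/595 = 0.23361
p₀ = P(outcome | unexposed) = 57/1319 = 0.043215
Under exogeneity and monotonicity, PN = (p₁ − p₀) / p₁.
PN = (0.23361 − 0.043215) / 0.23361 = 0.1904 / 0.23361 ≈ 0.8150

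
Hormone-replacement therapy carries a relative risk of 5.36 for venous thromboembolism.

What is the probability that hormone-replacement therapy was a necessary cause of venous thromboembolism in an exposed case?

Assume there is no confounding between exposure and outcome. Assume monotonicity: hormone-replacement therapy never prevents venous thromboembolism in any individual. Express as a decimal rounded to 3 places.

PN ≈ 0.813

Under exogeneity and monotonicity, PN = (RR − 1) / RR = 1 − 1/RR.
PN = (5.36 − 1) / 5.36 = 4.36 / 5.36 ≈ 0.8134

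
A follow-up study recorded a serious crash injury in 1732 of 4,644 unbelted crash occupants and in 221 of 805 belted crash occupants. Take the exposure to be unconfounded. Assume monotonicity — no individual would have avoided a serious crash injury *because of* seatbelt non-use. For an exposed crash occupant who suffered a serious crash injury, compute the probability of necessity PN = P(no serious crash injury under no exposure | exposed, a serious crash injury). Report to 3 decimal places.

PN ≈ 0.264

p₁ = P(outcome | exposed) = 1732/4644 = 0.37295
p₀ = P(outcome | unexposed) = 221/805 = 0.27453
Under exogeneity and monotonicity, PN = (p₁ − p₀) / p₁.
PN = (0.37295 − 0.27453) / 0.37295 = 0.09842 / 0.37295 ≈ 0.2639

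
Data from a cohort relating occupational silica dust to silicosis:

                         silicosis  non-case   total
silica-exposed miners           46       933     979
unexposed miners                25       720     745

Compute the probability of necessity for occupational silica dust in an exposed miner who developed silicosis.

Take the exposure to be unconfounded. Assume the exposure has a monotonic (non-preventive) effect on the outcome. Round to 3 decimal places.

PN ≈ 0.286

p₁ = P(outcome | exposed) = 46/979 = 0.046987
p₀ = P(outcome | unexposed) = 25/745 = 0.033557
Under exogeneity and monotonicity, PN = (p₁ − p₀) / p₁.
PN = (0.046987 − 0.033557) / 0.046987 = 0.01343 / 0.046987 ≈ 0.2858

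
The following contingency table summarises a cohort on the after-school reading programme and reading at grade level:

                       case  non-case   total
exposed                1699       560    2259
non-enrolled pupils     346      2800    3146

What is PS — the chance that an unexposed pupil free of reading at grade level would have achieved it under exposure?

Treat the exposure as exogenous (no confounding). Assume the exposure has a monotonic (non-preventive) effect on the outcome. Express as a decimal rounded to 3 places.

PS ≈ 0.721

p₁ = P(outcome | exposed) = 1699/2259 = 0.7521
p₀ = P(outcome | unexposed) = 346/3146 = 0.10998
Under exogeneity and monotonicity, PS = (p₁ − p₀)/(1 − p₀).
PS = (0.7521 − 0.10998) / 0.89002 ≈ 0.7215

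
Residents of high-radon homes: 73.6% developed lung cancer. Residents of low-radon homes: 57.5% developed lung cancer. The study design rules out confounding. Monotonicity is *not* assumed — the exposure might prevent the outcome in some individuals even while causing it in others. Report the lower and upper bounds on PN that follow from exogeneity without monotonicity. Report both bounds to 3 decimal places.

p₁ = 0.736, p₀ = 0.575.
Under exogeneity alone the bounds on PN are max{0,(p₁−p₀)/p₁} ≤ PN ≤ min{1,(1−p₀)/p₁}.
  lower = (p₁ − p₀)/p₁ = 0.161 / 0.736 ≈ 0.2188
  upper = min{1, (1 − p₀)/p₁} = 0.425 / 0.736 ≈ 0.5774

0.219 ≤ PN ≤ 0.577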